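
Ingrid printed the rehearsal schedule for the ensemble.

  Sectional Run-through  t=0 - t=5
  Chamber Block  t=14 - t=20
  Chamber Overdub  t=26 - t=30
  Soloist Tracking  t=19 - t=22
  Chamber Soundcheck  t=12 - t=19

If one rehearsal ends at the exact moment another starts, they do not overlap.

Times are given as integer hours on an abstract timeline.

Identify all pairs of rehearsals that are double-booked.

Chamber Block & Chamber Soundcheck, Chamber Block & Soloist Tracking

Sorted by start: Sectional Run-through, Chamber Soundcheck, Chamber Block, Soloist Tracking, Chamber Overdub.
Chamber Soundcheck starts after Sectional Run-through ends, so Sectional Run-through has no further overlaps.
Chamber Block starts before Chamber Soundcheck ends → Chamber Soundcheck and Chamber Block overlap.
Soloist Tracking starts exactly when Chamber Soundcheck ends (back-to-back, no overlap), so Chamber Soundcheck has no further overlaps.
Soloist Tracking starts before Chamber Block ends → Chamber Block and Soloist Tracking overlap.
Chamber Overdub starts after Chamber Block ends.
Chamber Overdub starts after Soloist Tracking ends.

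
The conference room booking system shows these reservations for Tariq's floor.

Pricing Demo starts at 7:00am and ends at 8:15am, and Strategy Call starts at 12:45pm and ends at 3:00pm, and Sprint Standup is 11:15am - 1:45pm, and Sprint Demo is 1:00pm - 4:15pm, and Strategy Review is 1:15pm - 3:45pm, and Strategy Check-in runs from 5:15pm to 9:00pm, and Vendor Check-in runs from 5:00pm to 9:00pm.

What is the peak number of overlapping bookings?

4

Sort all start/end points and keep a running count:
7:00am start Pricing Demo → 1
8:15am end Pricing Demo → 0
11:15am start Sprint Standup → 1
12:45pm start Strategy Call → 2
1:00pm start Sprint Demo → 3
1:15pm start Strategy Review → 4
1:45pm end Sprint Standup → 3
3:00pm end Strategy Call → 2
3:45pm end Strategy Review → 1
4:15pm end Sprint Demo → 0
5:00pm start Vendor Check-in → 1
5:15pm start Strategy Check-in → 2
9:00pm end Strategy Check-in → 1
9:00pm end Vendor Check-in → 0
Peak is 4, at 1:15pm (Sprint Demo, Sprint Standup, Strategy Call, Strategy Review).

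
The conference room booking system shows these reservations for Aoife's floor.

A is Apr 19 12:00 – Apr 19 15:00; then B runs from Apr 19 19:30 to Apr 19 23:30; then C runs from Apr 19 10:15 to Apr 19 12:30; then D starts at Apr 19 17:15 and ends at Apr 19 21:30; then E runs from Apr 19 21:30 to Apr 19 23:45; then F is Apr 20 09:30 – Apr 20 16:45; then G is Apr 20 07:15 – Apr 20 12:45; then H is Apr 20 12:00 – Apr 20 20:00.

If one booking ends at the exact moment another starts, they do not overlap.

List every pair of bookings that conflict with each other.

A & C, B & D, B & E, F & G, F & H, G & H

Sorted by start: C, A, D, B, E, G, F, H.
A starts before C ends → C and A overlap.
D starts after C ends — done with C.
D starts after A ends — done with A.
B starts before D ends → D and B overlap.
E starts exactly when D ends (back-to-back, no overlap) — done with D.
E starts before B ends → B and E overlap.
G starts after B ends — done with B.
G starts after E ends — done with E.
F starts before G ends → G and F overlap.
H starts before G ends → G and H overlap.
H starts before F ends → F and H overlap.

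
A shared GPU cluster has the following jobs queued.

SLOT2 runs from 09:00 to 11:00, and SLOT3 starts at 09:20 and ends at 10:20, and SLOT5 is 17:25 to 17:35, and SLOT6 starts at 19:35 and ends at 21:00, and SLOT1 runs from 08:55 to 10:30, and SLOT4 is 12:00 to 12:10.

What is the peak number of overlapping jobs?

Sweep the timeline, counting +1 at each start and −1 at each end (ends before starts at a tie):
08:55 start SLOT1 → 1
09:00 start SLOT2 → 2
09:20 start SLOT3 → 3
10:20 end SLOT3 → 2
10:30 end SLOT1 → 1
11:00 end SLOT2 → 0
12:00 start SLOT4 → 1
12:10 end SLOT4 → 0
17:25 start SLOT5 → 1
17:35 end SLOT5 → 0
19:35 start SLOT6 → 1
21:00 end SLOT6 → 0
Peak is 3, at 09:20 (SLOT1, SLOT2, SLOT3).

3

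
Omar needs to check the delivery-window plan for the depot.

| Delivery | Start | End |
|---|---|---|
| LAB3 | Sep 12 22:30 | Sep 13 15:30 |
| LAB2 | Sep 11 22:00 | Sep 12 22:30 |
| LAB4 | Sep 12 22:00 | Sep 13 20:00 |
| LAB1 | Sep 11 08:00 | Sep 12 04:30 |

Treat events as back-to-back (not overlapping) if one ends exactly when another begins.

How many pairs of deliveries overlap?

Sorted by start: LAB1, LAB2, LAB4, LAB3.
LAB2 starts before LAB1 ends → LAB1 and LAB2 overlap.
LAB4 starts after LAB1 ends — done with LAB1.
LAB4 starts before LAB2 ends → LAB2 and LAB4 overlap.
LAB3 starts exactly when LAB2 ends (back-to-back, no overlap).
LAB3 starts before LAB4 ends → LAB4 and LAB3 overlap.
Overlapping pairs: LAB1 & LAB2, LAB2 & LAB4, LAB3 & LAB4 — 3 in total.

3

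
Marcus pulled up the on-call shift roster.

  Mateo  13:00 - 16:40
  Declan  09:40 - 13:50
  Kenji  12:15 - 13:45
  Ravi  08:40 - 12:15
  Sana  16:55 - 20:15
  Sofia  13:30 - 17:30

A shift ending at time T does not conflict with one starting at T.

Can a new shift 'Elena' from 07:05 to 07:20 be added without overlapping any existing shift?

Yes — the slot is free

Ravi: starts 08:40 at or after Elena ends 07:20 → clear.
Declan: starts 09:40 at or after Elena ends 07:20 → clear.
Kenji: starts 12:15 at or after Elena ends 07:20 → clear.
Mateo: starts 13:00 at or after Elena ends 07:20 → clear.
Sofia: starts 13:30 at or after Elena ends 07:20 → clear.
Sana: starts 16:55 at or after Elena ends 07:20 → clear.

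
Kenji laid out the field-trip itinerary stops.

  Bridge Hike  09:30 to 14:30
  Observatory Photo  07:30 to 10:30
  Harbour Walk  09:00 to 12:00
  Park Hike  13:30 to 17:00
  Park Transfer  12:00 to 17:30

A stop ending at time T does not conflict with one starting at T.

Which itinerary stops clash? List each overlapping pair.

Bridge Hike & Harbour Walk, Bridge Hike & Observatory Photo, Bridge Hike & Park Hike, Bridge Hike & Park Transfer, Harbour Walk & Observatory Photo, Park Hike & Park Transfer

Sorted by start: Observatory Photo, Harbour Walk, Bridge Hike, Park Transfer, Park Hike.
Harbour Walk starts before Observatory Photo ends → Observatory Photo and Harbour Walk overlap.
Bridge Hike starts before Observatory Photo ends → Observatory Photo and Bridge Hike overlap.
Park Transfer starts after Observatory Photo ends, so Observatory Photo has no further overlaps.
Bridge Hike starts before Harbour Walk ends → Harbour Walk and Bridge Hike overlap.
Park Transfer starts exactly when Harbour Walk ends (back-to-back, no overlap), so Harbour Walk has no further overlaps.
Park Transfer starts before Bridge Hike ends → Bridge Hike and Park Transfer overlap.
Park Hike starts before Bridge Hike ends → Bridge Hike and Park Hike overlap.
Park Hike starts before Park Transfer ends → Park Transfer and Park Hike overlap.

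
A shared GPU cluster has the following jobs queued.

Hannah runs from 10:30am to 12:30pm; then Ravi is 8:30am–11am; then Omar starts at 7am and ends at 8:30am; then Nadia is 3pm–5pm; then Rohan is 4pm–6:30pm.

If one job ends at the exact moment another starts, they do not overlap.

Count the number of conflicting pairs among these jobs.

2

Sorted by start: Omar, Ravi, Hannah, Nadia, Rohan.
Ravi starts exactly when Omar ends (back-to-back, no overlap) — done with Omar.
Hannah starts before Ravi ends → Ravi and Hannah overlap.
Nadia starts after Ravi ends — done with Ravi.
Nadia starts after Hannah ends — done with Hannah.
Rohan starts before Nadia ends → Nadia and Rohan overlap.
Overlapping pairs: Hannah & Ravi, Nadia & Rohan — 2 in total.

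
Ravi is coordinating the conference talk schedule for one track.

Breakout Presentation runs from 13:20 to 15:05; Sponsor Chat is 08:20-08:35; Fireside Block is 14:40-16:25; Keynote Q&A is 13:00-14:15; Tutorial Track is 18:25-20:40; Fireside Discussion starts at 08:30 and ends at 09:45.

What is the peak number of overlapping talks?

2

Sweep the timeline, counting +1 at each start and −1 at each end (ends before starts at a tie):
08:20 start Sponsor Chat → 1
08:30 start Fireside Discussion → 2
08:35 end Sponsor Chat → 1
09:45 end Fireside Discussion → 0
13:00 start Keynote Q&A → 1
13:20 start Breakout Presentation → 2
14:15 end Keynote Q&A → 1
14:40 start Fireside Block → 2
15:05 end Breakout Presentation → 1
16:25 end Fireside Block → 0
18:25 start Tutorial Track → 1
20:40 end Tutorial Track → 0
Peak is 2, at 08:30 (Fireside Discussion, Sponsor Chat).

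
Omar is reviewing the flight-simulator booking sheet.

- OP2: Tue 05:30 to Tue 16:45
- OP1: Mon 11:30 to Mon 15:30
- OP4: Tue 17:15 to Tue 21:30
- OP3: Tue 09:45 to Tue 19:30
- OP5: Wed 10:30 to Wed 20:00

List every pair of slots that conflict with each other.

OP2 & OP3, OP3 & OP4

Sorted by start: OP1, OP2, OP3, OP4, OP5.
OP2 starts after OP1 ends, so OP1 has no further overlaps.
OP3 starts before OP2 ends → OP2 and OP3 overlap.
OP4 starts after OP2 ends, so OP2 has no further overlaps.
OP4 starts before OP3 ends → OP3 and OP4 overlap.
OP5 starts after OP3 ends.
OP5 starts after OP4 ends.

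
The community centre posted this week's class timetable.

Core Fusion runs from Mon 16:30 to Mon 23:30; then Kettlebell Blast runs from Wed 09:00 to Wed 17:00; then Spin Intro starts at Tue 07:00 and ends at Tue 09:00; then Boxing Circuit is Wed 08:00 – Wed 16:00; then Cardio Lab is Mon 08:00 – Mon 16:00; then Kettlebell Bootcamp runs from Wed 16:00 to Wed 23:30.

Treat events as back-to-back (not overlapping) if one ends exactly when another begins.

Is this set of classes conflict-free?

No

Sorted by start: Cardio Lab, Core Fusion, Spin Intro, Boxing Circuit, Kettlebell Blast, Kettlebell Bootcamp.
Core Fusion starts after Cardio Lab ends, so Cardio Lab has no further overlaps.
Spin Intro starts after Core Fusion ends, so Core Fusion has no further overlaps.
Boxing Circuit starts after Spin Intro ends, so Spin Intro has no further overlaps.
Kettlebell Blast starts before Boxing Circuit ends → Boxing Circuit and Kettlebell Blast overlap.
That's a conflict, so the schedule is not conflict-free.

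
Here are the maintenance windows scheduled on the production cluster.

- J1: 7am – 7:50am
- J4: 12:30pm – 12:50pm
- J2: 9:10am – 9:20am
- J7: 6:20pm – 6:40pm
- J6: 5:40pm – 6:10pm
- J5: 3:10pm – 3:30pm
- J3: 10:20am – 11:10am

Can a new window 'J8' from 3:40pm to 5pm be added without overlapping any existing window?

J1: ends 7:50am at or before J8 starts 3:40pm → clear.
J2: ends 9:20am at or before J8 starts 3:40pm → clear.
J3: ends 11:10am at or before J8 starts 3:40pm → clear.
J4: ends 12:50pm at or before J8 starts 3:40pm → clear.
J5: ends 3:30pm at or before J8 starts 3:40pm → clear.
J6: starts 5:40pm at or after J8 ends 5pm → clear.
J7: starts 6:20pm at or after J8 ends 5pm → clear.

Yes — the slot is free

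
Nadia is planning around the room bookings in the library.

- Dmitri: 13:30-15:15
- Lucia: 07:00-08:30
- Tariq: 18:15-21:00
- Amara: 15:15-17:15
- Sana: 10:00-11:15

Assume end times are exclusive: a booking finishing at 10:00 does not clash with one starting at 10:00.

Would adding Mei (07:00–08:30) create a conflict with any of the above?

Lucia: starts 07:00 before Mei ends 08:30, and ends 08:30 after Mei starts 07:00 → overlap.
Sana: starts 10:00 at or after Mei ends 08:30 → clear.
Dmitri: starts 13:30 at or after Mei ends 08:30 → clear.
Amara: starts 15:15 at or after Mei ends 08:30 → clear.
Tariq: starts 18:15 at or after Mei ends 08:30 → clear.
Mei overlaps Lucia.

Yes — it overlaps Lucia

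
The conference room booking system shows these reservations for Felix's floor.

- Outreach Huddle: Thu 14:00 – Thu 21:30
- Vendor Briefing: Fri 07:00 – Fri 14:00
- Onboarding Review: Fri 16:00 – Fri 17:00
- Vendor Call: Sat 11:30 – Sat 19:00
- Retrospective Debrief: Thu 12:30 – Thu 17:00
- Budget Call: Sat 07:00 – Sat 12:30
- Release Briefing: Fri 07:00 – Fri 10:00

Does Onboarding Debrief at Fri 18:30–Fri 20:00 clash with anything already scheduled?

Retrospective Debrief: ends Thu 17:00 at or before Onboarding Debrief starts Fri 18:30 → clear.
Outreach Huddle: ends Thu 21:30 at or before Onboarding Debrief starts Fri 18:30 → clear.
Release Briefing: ends Fri 10:00 at or before Onboarding Debrief starts Fri 18:30 → clear.
Vendor Briefing: ends Fri 14:00 at or before Onboarding Debrief starts Fri 18:30 → clear.
Onboarding Review: ends Fri 17:00 at or before Onboarding Debrief starts Fri 18:30 → clear.
Budget Call: starts Sat 07:00 at or after Onboarding Debrief ends Fri 20:00 → clear.
Vendor Call: starts Sat 11:30 at or after Onboarding Debrief ends Fri 20:00 → clear.

No — it doesn't clash with anything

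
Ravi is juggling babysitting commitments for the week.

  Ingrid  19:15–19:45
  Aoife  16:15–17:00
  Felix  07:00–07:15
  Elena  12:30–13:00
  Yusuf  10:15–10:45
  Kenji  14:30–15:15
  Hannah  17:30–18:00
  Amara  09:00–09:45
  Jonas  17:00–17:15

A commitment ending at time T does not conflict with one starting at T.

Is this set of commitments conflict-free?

Yes

Sorted by start: Felix, Amara, Yusuf, Elena, Kenji, Aoife, Jonas, Hannah, Ingrid.
Amara starts after Felix ends, so Felix has no further overlaps.
Yusuf starts after Amara ends, so Amara has no further overlaps.
Elena starts after Yusuf ends, so Yusuf has no further overlaps.
Kenji starts after Elena ends, so Elena has no further overlaps.
Aoife starts after Kenji ends, so Kenji has no further overlaps.
Jonas starts exactly when Aoife ends (back-to-back, no overlap), so Aoife has no further overlaps.
Hannah starts after Jonas ends, so Jonas has no further overlaps.
Ingrid starts after Hannah ends.
Every pair is clear; the schedule has no overlaps.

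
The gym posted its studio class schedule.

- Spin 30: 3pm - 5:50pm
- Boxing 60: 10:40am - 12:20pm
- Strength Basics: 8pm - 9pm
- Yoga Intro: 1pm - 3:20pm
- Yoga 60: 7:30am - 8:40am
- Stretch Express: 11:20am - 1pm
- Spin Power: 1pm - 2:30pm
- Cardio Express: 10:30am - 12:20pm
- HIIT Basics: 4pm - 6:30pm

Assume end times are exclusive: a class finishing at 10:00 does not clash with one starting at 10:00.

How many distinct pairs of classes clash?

Two intervals overlap when each starts before the other ends.
Sorted by start: Yoga 60, Cardio Express, Boxing 60, Stretch Express, Yoga Intro, Spin Power, Spin 30, HIIT Basics, Strength Basics.
Cardio Express starts after Yoga 60 ends, so nothing later overlaps Yoga 60 either.
Boxing 60 starts before Cardio Express ends → Cardio Express and Boxing 60 overlap.
Stretch Express starts before Cardio Express ends → Cardio Express and Stretch Express overlap.
Yoga Intro starts after Cardio Express ends, so nothing later overlaps Cardio Express either.
Stretch Express starts before Boxing 60 ends → Boxing 60 and Stretch Express overlap.
Yoga Intro starts after Boxing 60 ends, so nothing later overlaps Boxing 60 either.
Yoga Intro starts exactly when Stretch Express ends (back-to-back, no overlap), so nothing later overlaps Stretch Express either.
Spin Power starts before Yoga Intro ends → Yoga Intro and Spin Power overlap.
Spin 30 starts before Yoga Intro ends → Yoga Intro and Spin 30 overlap.
HIIT Basics starts after Yoga Intro ends, so nothing later overlaps Yoga Intro either.
Spin 30 starts after Spin Power ends, so nothing later overlaps Spin Power either.
HIIT Basics starts before Spin 30 ends → Spin 30 and HIIT Basics overlap.
Strength Basics starts after Spin 30 ends.
Strength Basics starts after HIIT Basics ends.
Overlapping pairs: Boxing 60 & Cardio Express, Boxing 60 & Stretch Express, Cardio Express & Stretch Express, HIIT Basics & Spin 30, Spin 30 & Yoga Intro, Spin Power & Yoga Intro — 6 in total.

6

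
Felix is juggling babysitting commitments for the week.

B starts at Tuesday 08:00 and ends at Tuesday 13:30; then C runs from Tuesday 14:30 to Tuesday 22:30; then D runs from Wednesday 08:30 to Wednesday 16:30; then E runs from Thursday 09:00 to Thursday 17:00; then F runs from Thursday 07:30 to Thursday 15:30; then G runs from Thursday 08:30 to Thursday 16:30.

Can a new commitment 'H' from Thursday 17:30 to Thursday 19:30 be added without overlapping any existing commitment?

Yes — the slot is free

B: ends Tuesday 13:30 at or before H starts Thursday 17:30 → clear.
C: ends Tuesday 22:30 at or before H starts Thursday 17:30 → clear.
D: ends Wednesday 16:30 at or before H starts Thursday 17:30 → clear.
F: ends Thursday 15:30 at or before H starts Thursday 17:30 → clear.
G: ends Thursday 16:30 at or before H starts Thursday 17:30 → clear.
E: ends Thursday 17:00 at or before H starts Thursday 17:30 → clear.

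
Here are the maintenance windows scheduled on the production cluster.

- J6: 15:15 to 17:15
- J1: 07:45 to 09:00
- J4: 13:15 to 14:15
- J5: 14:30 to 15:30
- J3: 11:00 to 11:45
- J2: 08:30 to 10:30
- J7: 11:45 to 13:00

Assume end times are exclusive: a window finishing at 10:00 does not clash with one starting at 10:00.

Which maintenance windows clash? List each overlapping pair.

J1 & J2, J5 & J6

Sorted by start: J1, J2, J3, J7, J4, J5, J6.
J2 starts before J1 ends → J1 and J2 overlap.
J3 starts after J1 ends; J1 is clear from here.
J3 starts after J2 ends; J2 is clear from here.
J7 starts exactly when J3 ends (back-to-back, no overlap); J3 is clear from here.
J4 starts after J7 ends; J7 is clear from here.
J5 starts after J4 ends; J4 is clear from here.
J6 starts before J5 ends → J5 and J6 overlap.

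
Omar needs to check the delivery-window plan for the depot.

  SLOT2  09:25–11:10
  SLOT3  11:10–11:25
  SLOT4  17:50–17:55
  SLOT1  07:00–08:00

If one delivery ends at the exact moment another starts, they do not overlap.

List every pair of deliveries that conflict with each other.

none

Sorted by start: SLOT1, SLOT2, SLOT3, SLOT4.
SLOT2 starts after SLOT1 ends, so SLOT1 has no further overlaps.
SLOT3 starts exactly when SLOT2 ends (back-to-back, no overlap), so SLOT2 has no further overlaps.
SLOT4 starts after SLOT3 ends.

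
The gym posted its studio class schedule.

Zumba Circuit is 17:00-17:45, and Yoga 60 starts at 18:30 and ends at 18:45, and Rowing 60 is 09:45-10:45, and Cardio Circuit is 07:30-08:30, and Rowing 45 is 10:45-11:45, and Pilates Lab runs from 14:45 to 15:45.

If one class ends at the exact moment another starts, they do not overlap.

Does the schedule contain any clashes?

No

Check each pair: they overlap iff neither finishes before the other starts.
Sorted by start: Cardio Circuit, Rowing 60, Rowing 45, Pilates Lab, Zumba Circuit, Yoga 60.
Rowing 60 starts after Cardio Circuit ends; Cardio Circuit is clear from here.
Rowing 45 starts exactly when Rowing 60 ends (back-to-back, no overlap); Rowing 60 is clear from here.
Pilates Lab starts after Rowing 45 ends; Rowing 45 is clear from here.
Zumba Circuit starts after Pilates Lab ends; Pilates Lab is clear from here.
Yoga 60 starts after Zumba Circuit ends.
Every pair is clear; the schedule has no overlaps.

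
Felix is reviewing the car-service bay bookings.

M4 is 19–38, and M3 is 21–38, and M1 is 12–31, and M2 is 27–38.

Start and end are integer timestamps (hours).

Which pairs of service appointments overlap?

Sorted by start: M1, M4, M3, M2.
M4 starts before M1 ends → M1 and M4 overlap.
M3 starts before M1 ends → M1 and M3 overlap.
M2 starts before M1 ends → M1 and M2 overlap.
M3 starts before M4 ends → M4 and M3 overlap.
M2 starts before M4 ends → M4 and M2 overlap.
M2 starts before M3 ends → M3 and M2 overlap.

M1 & M2, M1 & M3, M1 & M4, M2 & M3, M2 & M4, M3 & M4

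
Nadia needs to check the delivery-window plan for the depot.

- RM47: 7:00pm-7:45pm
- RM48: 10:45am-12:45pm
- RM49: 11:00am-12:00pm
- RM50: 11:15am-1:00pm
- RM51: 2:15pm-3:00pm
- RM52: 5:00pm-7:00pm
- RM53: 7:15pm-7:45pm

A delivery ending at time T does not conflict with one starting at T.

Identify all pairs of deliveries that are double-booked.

RM47 & RM53, RM48 & RM49, RM48 & RM50, RM49 & RM50

Two intervals overlap when each starts before the other ends.
Sorted by start: RM48, RM49, RM50, RM51, RM52, RM47, RM53.
RM49 starts before RM48 ends → RM48 and RM49 overlap.
RM50 starts before RM48 ends → RM48 and RM50 overlap.
RM51 starts after RM48 ends, so RM48 has no further overlaps.
RM50 starts before RM49 ends → RM49 and RM50 overlap.
RM51 starts after RM49 ends, so RM49 has no further overlaps.
RM51 starts after RM50 ends, so RM50 has no further overlaps.
RM52 starts after RM51 ends, so RM51 has no further overlaps.
RM47 starts exactly when RM52 ends (back-to-back, no overlap), so RM52 has no further overlaps.
RM53 starts before RM47 ends → RM47 and RM53 overlap.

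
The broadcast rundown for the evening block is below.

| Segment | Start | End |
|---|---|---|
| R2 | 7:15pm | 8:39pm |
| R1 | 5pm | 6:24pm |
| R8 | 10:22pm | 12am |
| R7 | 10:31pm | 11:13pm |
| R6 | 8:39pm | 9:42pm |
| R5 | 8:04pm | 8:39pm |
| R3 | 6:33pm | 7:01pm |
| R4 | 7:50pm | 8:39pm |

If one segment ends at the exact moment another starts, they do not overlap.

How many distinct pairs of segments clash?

4

Sorted by start: R1, R3, R2, R4, R5, R6, R8, R7.
R3 starts after R1 ends, so R1 has no further overlaps.
R2 starts after R3 ends, so R3 has no further overlaps.
R4 starts before R2 ends → R2 and R4 overlap.
R5 starts before R2 ends → R2 and R5 overlap.
R6 starts exactly when R2 ends (back-to-back, no overlap), so R2 has no further overlaps.
R5 starts before R4 ends → R4 and R5 overlap.
R6 starts exactly when R4 ends (back-to-back, no overlap), so R4 has no further overlaps.
R6 starts exactly when R5 ends (back-to-back, no overlap), so R5 has no further overlaps.
R8 starts after R6 ends, so R6 has no further overlaps.
R7 starts before R8 ends → R8 and R7 overlap.
Overlapping pairs: R2 & R4, R2 & R5, R4 & R5, R7 & R8 — 4 in total.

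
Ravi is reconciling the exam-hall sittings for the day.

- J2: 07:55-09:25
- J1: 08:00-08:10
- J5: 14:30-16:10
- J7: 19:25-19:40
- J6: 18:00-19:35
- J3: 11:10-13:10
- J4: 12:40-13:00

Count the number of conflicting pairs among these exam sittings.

3

Two intervals overlap when each starts before the other ends.
Sorted by start: J2, J1, J3, J4, J5, J6, J7.
J1 starts before J2 ends → J2 and J1 overlap.
J3 starts after J2 ends, so nothing later overlaps J2 either.
J3 starts after J1 ends, so nothing later overlaps J1 either.
J4 starts before J3 ends → J3 and J4 overlap.
J5 starts after J3 ends, so nothing later overlaps J3 either.
J5 starts after J4 ends, so nothing later overlaps J4 either.
J6 starts after J5 ends, so nothing later overlaps J5 either.
J7 starts before J6 ends → J6 and J7 overlap.
Overlapping pairs: J1 & J2, J3 & J4, J6 & J7 — 3 in total.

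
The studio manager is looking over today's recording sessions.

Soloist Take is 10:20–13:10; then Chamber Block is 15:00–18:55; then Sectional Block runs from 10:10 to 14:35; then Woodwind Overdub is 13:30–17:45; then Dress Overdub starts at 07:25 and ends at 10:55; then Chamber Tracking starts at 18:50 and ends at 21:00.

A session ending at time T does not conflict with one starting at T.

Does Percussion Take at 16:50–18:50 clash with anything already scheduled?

Yes — it overlaps Chamber Block, Woodwind Overdub

Dress Overdub: ends 10:55 at or before Percussion Take starts 16:50 → clear.
Sectional Block: ends 14:35 at or before Percussion Take starts 16:50 → clear.
Soloist Take: ends 13:10 at or before Percussion Take starts 16:50 → clear.
Woodwind Overdub: starts 13:30 before Percussion Take ends 18:50, and ends 17:45 after Percussion Take starts 16:50 → overlap.
Chamber Block: starts 15:00 before Percussion Take ends 18:50, and ends 18:55 after Percussion Take starts 16:50 → overlap.
Chamber Tracking: starts 18:50 at or after Percussion Take ends 18:50 → clear.
Percussion Take overlaps Woodwind Overdub, Chamber Block.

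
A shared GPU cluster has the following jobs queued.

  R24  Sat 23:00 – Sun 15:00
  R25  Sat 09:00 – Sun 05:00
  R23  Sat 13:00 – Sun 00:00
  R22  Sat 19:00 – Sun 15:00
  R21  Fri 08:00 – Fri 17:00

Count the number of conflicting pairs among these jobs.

6

Sorted by start: R21, R25, R23, R22, R24.
R25 starts after R21 ends; R21 is clear from here.
R23 starts before R25 ends → R25 and R23 overlap.
R22 starts before R25 ends → R25 and R22 overlap.
R24 starts before R25 ends → R25 and R24 overlap.
R22 starts before R23 ends → R23 and R22 overlap.
R24 starts before R23 ends → R23 and R24 overlap.
R24 starts before R22 ends → R22 and R24 overlap.
Overlapping pairs: R22 & R23, R22 & R24, R22 & R25, R23 & R24, R23 & R25, R24 & R25 — 6 in total.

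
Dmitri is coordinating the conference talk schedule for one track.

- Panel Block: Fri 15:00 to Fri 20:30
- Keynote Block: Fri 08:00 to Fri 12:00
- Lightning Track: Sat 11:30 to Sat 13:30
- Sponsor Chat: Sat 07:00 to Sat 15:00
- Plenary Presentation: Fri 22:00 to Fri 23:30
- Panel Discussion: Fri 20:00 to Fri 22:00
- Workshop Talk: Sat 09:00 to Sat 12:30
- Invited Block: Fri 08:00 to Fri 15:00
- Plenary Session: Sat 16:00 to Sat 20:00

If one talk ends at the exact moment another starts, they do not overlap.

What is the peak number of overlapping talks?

Sort all start/end points and keep a running count:
Fri 08:00 start Invited Block → 1
Fri 08:00 start Keynote Block → 2
Fri 12:00 end Keynote Block → 1
Fri 15:00 end Invited Block → 0
Fri 15:00 start Panel Block → 1
Fri 20:00 start Panel Discussion → 2
Fri 20:30 end Panel Block → 1
Fri 22:00 end Panel Discussion → 0
Fri 22:00 start Plenary Presentation → 1
Fri 23:30 end Plenary Presentation → 0
Sat 07:00 start Sponsor Chat → 1
Sat 09:00 start Workshop Talk → 2
Sat 11:30 start Lightning Track → 3
Sat 12:30 end Workshop Talk → 2
Sat 13:30 end Lightning Track → 1
Sat 15:00 end Sponsor Chat → 0
Sat 16:00 start Plenary Session → 1
Sat 20:00 end Plenary Session → 0
Peak is 3, at Sat 11:30 (Lightning Track, Sponsor Chat, Workshop Talk).

3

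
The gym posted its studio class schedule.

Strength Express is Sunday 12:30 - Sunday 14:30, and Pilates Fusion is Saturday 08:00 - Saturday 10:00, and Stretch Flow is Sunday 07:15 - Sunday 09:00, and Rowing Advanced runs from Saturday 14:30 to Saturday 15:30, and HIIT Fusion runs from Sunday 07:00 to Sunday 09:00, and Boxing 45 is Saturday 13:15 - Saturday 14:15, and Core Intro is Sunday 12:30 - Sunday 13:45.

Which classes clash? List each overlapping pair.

Check each pair: they overlap iff neither finishes before the other starts.
Sorted by start: Pilates Fusion, Boxing 45, Rowing Advanced, HIIT Fusion, Stretch Flow, Core Intro, Strength Express.
Boxing 45 starts after Pilates Fusion ends — done with Pilates Fusion.
Rowing Advanced starts after Boxing 45 ends — done with Boxing 45.
HIIT Fusion starts after Rowing Advanced ends — done with Rowing Advanced.
Stretch Flow starts before HIIT Fusion ends → HIIT Fusion and Stretch Flow overlap.
Core Intro starts after HIIT Fusion ends — done with HIIT Fusion.
Core Intro starts after Stretch Flow ends — done with Stretch Flow.
Strength Express starts before Core Intro ends → Core Intro and Strength Express overlap.

Core Intro & Strength Express, HIIT Fusion & Stretch Flow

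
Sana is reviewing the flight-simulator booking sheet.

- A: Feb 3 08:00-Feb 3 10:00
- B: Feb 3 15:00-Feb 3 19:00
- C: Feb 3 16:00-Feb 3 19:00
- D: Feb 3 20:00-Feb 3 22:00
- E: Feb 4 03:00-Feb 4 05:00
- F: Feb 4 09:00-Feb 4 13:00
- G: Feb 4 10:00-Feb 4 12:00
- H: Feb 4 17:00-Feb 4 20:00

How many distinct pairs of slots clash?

Check each pair: they overlap iff neither finishes before the other starts.
Sorted by start: A, B, C, D, E, F, G, H.
B starts after A ends, so A has no further overlaps.
C starts before B ends → B and C overlap.
D starts after B ends, so B has no further overlaps.
D starts after C ends, so C has no further overlaps.
E starts after D ends, so D has no further overlaps.
F starts after E ends, so E has no further overlaps.
G starts before F ends → F and G overlap.
H starts after F ends.
H starts after G ends.
Overlapping pairs: B & C, F & G — 2 in total.

2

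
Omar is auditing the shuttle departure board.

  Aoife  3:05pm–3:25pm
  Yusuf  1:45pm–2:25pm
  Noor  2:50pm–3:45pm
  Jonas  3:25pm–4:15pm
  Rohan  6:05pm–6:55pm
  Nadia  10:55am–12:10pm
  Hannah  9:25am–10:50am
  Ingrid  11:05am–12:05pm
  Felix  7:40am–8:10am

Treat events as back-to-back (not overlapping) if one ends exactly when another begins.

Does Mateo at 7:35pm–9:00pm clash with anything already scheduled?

No — it doesn't clash with anything

Felix: ends 8:10am at or before Mateo starts 7:35pm → clear.
Hannah: ends 10:50am at or before Mateo starts 7:35pm → clear.
Nadia: ends 12:10pm at or before Mateo starts 7:35pm → clear.
Ingrid: ends 12:05pm at or before Mateo starts 7:35pm → clear.
Yusuf: ends 2:25pm at or before Mateo starts 7:35pm → clear.
Noor: ends 3:45pm at or before Mateo starts 7:35pm → clear.
Aoife: ends 3:25pm at or before Mateo starts 7:35pm → clear.
Jonas: ends 4:15pm at or before Mateo starts 7:35pm → clear.
Rohan: ends 6:55pm at or before Mateo starts 7:35pm → clear.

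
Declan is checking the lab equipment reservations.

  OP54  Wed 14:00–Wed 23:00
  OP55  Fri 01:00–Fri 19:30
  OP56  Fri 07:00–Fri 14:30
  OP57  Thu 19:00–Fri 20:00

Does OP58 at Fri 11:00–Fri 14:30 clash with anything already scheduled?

OP54: ends Wed 23:00 at or before OP58 starts Fri 11:00 → clear.
OP57: starts Thu 19:00 before OP58 ends Fri 14:30, and ends Fri 20:00 after OP58 starts Fri 11:00 → overlap.
OP55: starts Fri 01:00 before OP58 ends Fri 14:30, and ends Fri 19:30 after OP58 starts Fri 11:00 → overlap.
OP56: starts Fri 07:00 before OP58 ends Fri 14:30, and ends Fri 14:30 after OP58 starts Fri 11:00 → overlap.
OP58 overlaps OP55, OP56, OP57.

Yes — it overlaps OP55, OP56, OP57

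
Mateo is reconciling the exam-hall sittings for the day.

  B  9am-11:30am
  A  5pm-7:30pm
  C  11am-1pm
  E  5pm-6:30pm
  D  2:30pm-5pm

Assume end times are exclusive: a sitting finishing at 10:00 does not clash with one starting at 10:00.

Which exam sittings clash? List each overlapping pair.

Sorted by start: B, C, D, A, E.
C starts before B ends → B and C overlap.
D starts after B ends, so B has no further overlaps.
D starts after C ends, so C has no further overlaps.
A starts exactly when D ends (back-to-back, no overlap), so D has no further overlaps.
E starts before A ends → A and E overlap.

A & E, B & C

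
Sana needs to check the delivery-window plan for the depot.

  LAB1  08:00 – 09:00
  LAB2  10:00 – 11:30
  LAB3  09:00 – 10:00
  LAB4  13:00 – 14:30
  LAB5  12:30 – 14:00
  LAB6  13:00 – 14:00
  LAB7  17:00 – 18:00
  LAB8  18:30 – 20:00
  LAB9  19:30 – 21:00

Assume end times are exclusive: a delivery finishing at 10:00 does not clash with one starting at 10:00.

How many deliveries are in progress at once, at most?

3

Sort all start/end points and keep a running count:
08:00 start LAB1 → 1
09:00 end LAB1 → 0
09:00 start LAB3 → 1
10:00 end LAB3 → 0
10:00 start LAB2 → 1
11:30 end LAB2 → 0
12:30 start LAB5 → 1
13:00 start LAB4 → 2
13:00 start LAB6 → 3
14:00 end LAB5 → 2
14:00 end LAB6 → 1
14:30 end LAB4 → 0
17:00 start LAB7 → 1
18:00 end LAB7 → 0
18:30 start LAB8 → 1
19:30 start LAB9 → 2
20:00 end LAB8 → 1
21:00 end LAB9 → 0
Peak is 3, at 13:00 (LAB4, LAB5, LAB6).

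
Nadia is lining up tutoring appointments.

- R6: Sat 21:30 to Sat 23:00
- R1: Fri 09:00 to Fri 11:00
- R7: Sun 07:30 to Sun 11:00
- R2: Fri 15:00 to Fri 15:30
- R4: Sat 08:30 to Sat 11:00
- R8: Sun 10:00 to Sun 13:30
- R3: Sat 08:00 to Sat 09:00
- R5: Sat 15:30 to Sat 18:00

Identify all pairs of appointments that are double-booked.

R3 & R4, R7 & R8

Check each pair: they overlap iff neither finishes before the other starts.
Sorted by start: R1, R2, R3, R4, R5, R6, R7, R8.
R2 starts after R1 ends — done with R1.
R3 starts after R2 ends — done with R2.
R4 starts before R3 ends → R3 and R4 overlap.
R5 starts after R3 ends — done with R3.
R5 starts after R4 ends — done with R4.
R6 starts after R5 ends — done with R5.
R7 starts after R6 ends — done with R6.
R8 starts before R7 ends → R7 and R8 overlap.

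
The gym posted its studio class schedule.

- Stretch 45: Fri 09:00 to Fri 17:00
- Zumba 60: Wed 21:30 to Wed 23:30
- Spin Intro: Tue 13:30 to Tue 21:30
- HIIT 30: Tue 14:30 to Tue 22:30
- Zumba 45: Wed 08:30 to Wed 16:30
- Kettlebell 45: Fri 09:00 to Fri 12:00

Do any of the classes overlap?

Check each pair: they overlap iff neither finishes before the other starts.
Sorted by start: Spin Intro, HIIT 30, Zumba 45, Zumba 60, Kettlebell 45, Stretch 45.
HIIT 30 starts before Spin Intro ends → Spin Intro and HIIT 30 overlap.
That's a conflict, so the schedule is not conflict-free.

Yes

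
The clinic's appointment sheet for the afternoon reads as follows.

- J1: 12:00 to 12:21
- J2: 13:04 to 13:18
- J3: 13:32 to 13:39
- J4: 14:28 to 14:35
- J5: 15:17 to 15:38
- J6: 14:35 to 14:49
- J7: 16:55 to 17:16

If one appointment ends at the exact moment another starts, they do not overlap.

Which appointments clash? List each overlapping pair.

Two intervals overlap when each starts before the other ends.
Sorted by start: J1, J2, J3, J4, J6, J5, J7.
J2 starts after J1 ends, so nothing later overlaps J1 either.
J3 starts after J2 ends, so nothing later overlaps J2 either.
J4 starts after J3 ends, so nothing later overlaps J3 either.
J6 starts exactly when J4 ends (back-to-back, no overlap), so nothing later overlaps J4 either.
J5 starts after J6 ends, so nothing later overlaps J6 either.
J7 starts after J5 ends.

no conflicts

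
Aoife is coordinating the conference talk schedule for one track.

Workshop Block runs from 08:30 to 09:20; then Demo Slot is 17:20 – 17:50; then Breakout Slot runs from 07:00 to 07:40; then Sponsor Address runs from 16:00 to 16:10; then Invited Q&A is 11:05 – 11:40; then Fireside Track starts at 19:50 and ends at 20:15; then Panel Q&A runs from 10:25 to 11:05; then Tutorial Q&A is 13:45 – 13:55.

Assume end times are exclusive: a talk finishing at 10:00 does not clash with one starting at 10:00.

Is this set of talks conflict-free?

Sorted by start: Breakout Slot, Workshop Block, Panel Q&A, Invited Q&A, Tutorial Q&A, Sponsor Address, Demo Slot, Fireside Track.
Workshop Block starts after Breakout Slot ends, so Breakout Slot has no further overlaps.
Panel Q&A starts after Workshop Block ends, so Workshop Block has no further overlaps.
Invited Q&A starts exactly when Panel Q&A ends (back-to-back, no overlap), so Panel Q&A has no further overlaps.
Tutorial Q&A starts after Invited Q&A ends, so Invited Q&A has no further overlaps.
Sponsor Address starts after Tutorial Q&A ends, so Tutorial Q&A has no further overlaps.
Demo Slot starts after Sponsor Address ends, so Sponsor Address has no further overlaps.
Fireside Track starts after Demo Slot ends.
Every pair is clear; the schedule has no overlaps.

Yes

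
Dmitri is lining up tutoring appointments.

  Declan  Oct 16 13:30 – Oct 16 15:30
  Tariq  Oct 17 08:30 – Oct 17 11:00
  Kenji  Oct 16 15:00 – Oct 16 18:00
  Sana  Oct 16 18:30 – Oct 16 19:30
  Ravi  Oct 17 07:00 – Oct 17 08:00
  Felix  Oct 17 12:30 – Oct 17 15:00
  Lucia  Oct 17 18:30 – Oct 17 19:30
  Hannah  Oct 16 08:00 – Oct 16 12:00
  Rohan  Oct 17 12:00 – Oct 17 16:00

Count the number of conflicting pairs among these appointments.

Sorted by start: Hannah, Declan, Kenji, Sana, Ravi, Tariq, Rohan, Felix, Lucia.
Declan starts after Hannah ends; Hannah is clear from here.
Kenji starts before Declan ends → Declan and Kenji overlap.
Sana starts after Declan ends; Declan is clear from here.
Sana starts after Kenji ends; Kenji is clear from here.
Ravi starts after Sana ends; Sana is clear from here.
Tariq starts after Ravi ends; Ravi is clear from here.
Rohan starts after Tariq ends; Tariq is clear from here.
Felix starts before Rohan ends → Rohan and Felix overlap.
Lucia starts after Rohan ends.
Lucia starts after Felix ends.
Overlapping pairs: Declan & Kenji, Felix & Rohan — 2 in total.

2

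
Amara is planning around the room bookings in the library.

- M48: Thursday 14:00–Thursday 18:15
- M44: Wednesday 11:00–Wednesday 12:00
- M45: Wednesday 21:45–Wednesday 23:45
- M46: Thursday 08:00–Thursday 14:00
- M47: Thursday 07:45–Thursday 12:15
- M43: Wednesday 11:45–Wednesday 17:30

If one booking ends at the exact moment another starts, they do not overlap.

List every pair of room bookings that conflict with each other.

M43 & M44, M46 & M47

Sorted by start: M44, M43, M45, M47, M46, M48.
M43 starts before M44 ends → M44 and M43 overlap.
M45 starts after M44 ends; M44 is clear from here.
M45 starts after M43 ends; M43 is clear from here.
M47 starts after M45 ends; M45 is clear from here.
M46 starts before M47 ends → M47 and M46 overlap.
M48 starts after M47 ends.
M48 starts exactly when M46 ends (back-to-back, no overlap).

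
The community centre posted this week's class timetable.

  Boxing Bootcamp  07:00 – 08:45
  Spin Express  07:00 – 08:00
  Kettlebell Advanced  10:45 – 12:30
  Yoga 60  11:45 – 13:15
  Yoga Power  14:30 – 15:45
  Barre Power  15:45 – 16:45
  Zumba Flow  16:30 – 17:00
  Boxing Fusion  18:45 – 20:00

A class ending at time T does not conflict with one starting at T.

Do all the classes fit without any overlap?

No

Sorted by start: Boxing Bootcamp, Spin Express, Kettlebell Advanced, Yoga 60, Yoga Power, Barre Power, Zumba Flow, Boxing Fusion.
Spin Express starts before Boxing Bootcamp ends → Boxing Bootcamp and Spin Express overlap.
That's a conflict, so the schedule is not conflict-free.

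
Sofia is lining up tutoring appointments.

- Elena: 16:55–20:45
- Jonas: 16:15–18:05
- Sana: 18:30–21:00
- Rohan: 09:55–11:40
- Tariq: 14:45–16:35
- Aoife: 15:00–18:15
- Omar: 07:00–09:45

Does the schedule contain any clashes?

Two intervals overlap when each starts before the other ends.
Sorted by start: Omar, Rohan, Tariq, Aoife, Jonas, Elena, Sana.
Rohan starts after Omar ends, so Omar has no further overlaps.
Tariq starts after Rohan ends, so Rohan has no further overlaps.
Aoife starts before Tariq ends → Tariq and Aoife overlap.
That's a conflict, so the schedule is not conflict-free.

Yes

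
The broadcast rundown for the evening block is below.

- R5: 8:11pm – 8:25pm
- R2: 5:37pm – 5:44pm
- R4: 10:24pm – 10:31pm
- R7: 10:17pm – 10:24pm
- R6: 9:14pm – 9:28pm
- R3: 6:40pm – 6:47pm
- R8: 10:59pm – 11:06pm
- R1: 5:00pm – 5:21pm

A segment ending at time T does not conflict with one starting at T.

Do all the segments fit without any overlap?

Yes

Two intervals overlap when each starts before the other ends.
Sorted by start: R1, R2, R3, R5, R6, R7, R4, R8.
R2 starts after R1 ends; R1 is clear from here.
R3 starts after R2 ends; R2 is clear from here.
R5 starts after R3 ends; R3 is clear from here.
R6 starts after R5 ends; R5 is clear from here.
R7 starts after R6 ends; R6 is clear from here.
R4 starts exactly when R7 ends (back-to-back, no overlap); R7 is clear from here.
R8 starts after R4 ends.
Every pair is clear; the schedule has no overlaps.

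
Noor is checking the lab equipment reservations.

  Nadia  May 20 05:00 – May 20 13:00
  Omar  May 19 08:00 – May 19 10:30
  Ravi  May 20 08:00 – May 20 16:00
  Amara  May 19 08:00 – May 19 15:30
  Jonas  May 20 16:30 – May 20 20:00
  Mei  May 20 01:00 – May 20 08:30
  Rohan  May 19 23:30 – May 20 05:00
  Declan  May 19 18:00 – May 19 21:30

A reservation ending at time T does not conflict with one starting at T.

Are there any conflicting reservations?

Yes

Check each pair: they overlap iff neither finishes before the other starts.
Sorted by start: Amara, Omar, Declan, Rohan, Mei, Nadia, Ravi, Jonas.
Omar starts before Amara ends → Amara and Omar overlap.
That's a conflict, so the schedule is not conflict-free.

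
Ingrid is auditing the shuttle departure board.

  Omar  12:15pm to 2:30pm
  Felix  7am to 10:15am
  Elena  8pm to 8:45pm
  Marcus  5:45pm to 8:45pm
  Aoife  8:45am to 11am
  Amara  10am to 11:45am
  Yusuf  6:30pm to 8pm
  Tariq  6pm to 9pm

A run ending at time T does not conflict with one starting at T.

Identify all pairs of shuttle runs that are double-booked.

Amara & Aoife, Amara & Felix, Aoife & Felix, Elena & Marcus, Elena & Tariq, Marcus & Tariq, Marcus & Yusuf, Tariq & Yusuf

Sorted by start: Felix, Aoife, Amara, Omar, Marcus, Tariq, Yusuf, Elena.
Aoife starts before Felix ends → Felix and Aoife overlap.
Amara starts before Felix ends → Felix and Amara overlap.
Omar starts after Felix ends; Felix is clear from here.
Amara starts before Aoife ends → Aoife and Amara overlap.
Omar starts after Aoife ends; Aoife is clear from here.
Omar starts after Amara ends; Amara is clear from here.
Marcus starts after Omar ends; Omar is clear from here.
Tariq starts before Marcus ends → Marcus and Tariq overlap.
Yusuf starts before Marcus ends → Marcus and Yusuf overlap.
Elena starts before Marcus ends → Marcus and Elena overlap.
Yusuf starts before Tariq ends → Tariq and Yusuf overlap.
Elena starts before Tariq ends → Tariq and Elena overlap.
Elena starts exactly when Yusuf ends (back-to-back, no overlap).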